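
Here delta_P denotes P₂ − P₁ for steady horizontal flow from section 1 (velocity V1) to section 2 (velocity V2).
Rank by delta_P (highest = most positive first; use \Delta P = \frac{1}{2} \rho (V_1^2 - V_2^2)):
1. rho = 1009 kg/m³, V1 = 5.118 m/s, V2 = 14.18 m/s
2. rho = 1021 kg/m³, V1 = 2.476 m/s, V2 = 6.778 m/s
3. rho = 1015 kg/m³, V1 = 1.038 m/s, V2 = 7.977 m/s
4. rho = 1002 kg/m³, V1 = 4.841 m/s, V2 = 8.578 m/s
Case 1: delta_P = -88.23 kPa
Case 2: delta_P = -20.32 kPa
Case 3: delta_P = -31.75 kPa
Case 4: delta_P = -25.12 kPa
Ranking (highest first): 2, 4, 3, 1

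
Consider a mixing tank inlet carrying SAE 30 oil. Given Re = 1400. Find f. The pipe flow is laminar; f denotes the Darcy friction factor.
Formula: f = \frac{64}{Re}
f = 64/1400 = 0.04571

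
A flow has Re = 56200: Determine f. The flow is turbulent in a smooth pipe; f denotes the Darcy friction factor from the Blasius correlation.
Formula: f = \frac{0.316}{Re^{0.25}}
f = 0.316/56200^0.25 = 0.02052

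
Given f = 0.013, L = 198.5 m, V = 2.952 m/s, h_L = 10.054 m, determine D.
Formula: h_L = f \frac{L}{D} \frac{V^2}{2g}
Substituting knowns: 10.054 = 0.013·(198.5/D)·2.952²/(2·9.81)
Solving for D: D = 0.013·198.5·2.952²/(2·9.81·10.054) = 0.114 m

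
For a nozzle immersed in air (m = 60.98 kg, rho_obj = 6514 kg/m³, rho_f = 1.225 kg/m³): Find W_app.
Formula: W_{app} = mg\left(1 - \frac{\rho_f}{\rho_{obj}}\right)
W_app = 60.98·9.81·(1 − 1.225/6514) = 598.1 N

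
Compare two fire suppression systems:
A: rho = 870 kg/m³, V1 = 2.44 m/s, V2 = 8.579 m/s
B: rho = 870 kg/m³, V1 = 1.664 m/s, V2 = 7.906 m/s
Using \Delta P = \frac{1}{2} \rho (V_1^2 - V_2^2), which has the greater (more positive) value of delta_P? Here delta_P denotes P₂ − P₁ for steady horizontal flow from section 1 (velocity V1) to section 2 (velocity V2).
delta_P(A) = -29.43 kPa, delta_P(B) = -25.99 kPa. Answer: B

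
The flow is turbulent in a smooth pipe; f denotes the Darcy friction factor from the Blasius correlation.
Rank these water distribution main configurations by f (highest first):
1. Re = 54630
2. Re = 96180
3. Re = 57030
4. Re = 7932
Case 1: f = 0.02067
Case 2: f = 0.01794
Case 3: f = 0.02045
Case 4: f = 0.03348
Ranking (highest first): 4, 1, 3, 2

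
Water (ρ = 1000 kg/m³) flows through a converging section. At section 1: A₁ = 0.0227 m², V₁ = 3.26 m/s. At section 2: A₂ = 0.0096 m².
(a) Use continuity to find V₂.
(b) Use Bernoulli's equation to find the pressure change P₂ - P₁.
(a) Continuity: A₁V₁=A₂V₂ -> V₂=A₁V₁/A₂=0.0227*3.26/0.0096=7.71 m/s
(b) Bernoulli: P₂-P₁=0.5*rho*(V₁^2-V₂^2)/1000=0.5*1000*(3.26^2-7.71^2)/1000=-24.41 kPa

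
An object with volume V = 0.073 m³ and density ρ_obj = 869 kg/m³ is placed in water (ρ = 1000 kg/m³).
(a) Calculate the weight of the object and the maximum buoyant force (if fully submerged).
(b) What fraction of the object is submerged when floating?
(a) W=rho_obj*g*V=869*9.81*0.073=622.3 N; F_B(max)=rho*g*V=1000*9.81*0.073=716.1 N
(b) Floating fraction=rho_obj/rho=869/1000=0.869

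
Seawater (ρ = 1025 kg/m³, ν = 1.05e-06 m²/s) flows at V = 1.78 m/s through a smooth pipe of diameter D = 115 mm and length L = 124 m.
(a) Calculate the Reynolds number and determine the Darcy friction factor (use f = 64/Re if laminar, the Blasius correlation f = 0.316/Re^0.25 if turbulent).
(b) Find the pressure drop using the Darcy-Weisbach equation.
(a) Re = V·D/ν = 1.78·0.115/1.05e-06 = 194950 → turbulent (Re > 4000); f = 0.316/Re^0.25 = 0.316/194950^0.25 = 0.015039 (Blasius is strictly valid for Re ≲ 1e5; used here as the smooth-pipe estimate the problem specifies)
(b) Darcy-Weisbach: ΔP = f·(L/D)·½ρV²/1000 = 0.015039·(124/0.115)·½·1025·1.78²/1000 = 26.33 kPa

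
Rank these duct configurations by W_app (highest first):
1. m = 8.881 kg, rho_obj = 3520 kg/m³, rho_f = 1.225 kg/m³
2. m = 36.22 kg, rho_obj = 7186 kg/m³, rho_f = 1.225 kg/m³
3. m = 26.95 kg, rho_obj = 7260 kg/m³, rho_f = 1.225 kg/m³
Case 1: W_app = 87.09 N
Case 2: W_app = 355.3 N
Case 3: W_app = 264.3 N
Ranking (highest first): 2, 3, 1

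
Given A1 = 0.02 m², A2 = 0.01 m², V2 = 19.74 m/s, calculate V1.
Formula: V_2 = \frac{A_1 V_1}{A_2}
Substituting knowns: 19.74 = 0.02·V1/0.01
Solving for V1: V1 = 19.74·0.01/0.02 = 9.87 m/s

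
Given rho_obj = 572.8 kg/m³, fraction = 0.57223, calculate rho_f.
Formula: f_{sub} = \frac{\rho_{obj}}{\rho_f}
Substituting knowns: 0.57223 = 572.8/rho_f
Solving for rho_f: rho_f = 572.8/0.57223 = 1001 kg/m³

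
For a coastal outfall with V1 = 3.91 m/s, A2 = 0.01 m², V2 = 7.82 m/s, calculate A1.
Formula: V_2 = \frac{A_1 V_1}{A_2}
Substituting knowns: 7.82 = A1·3.91/0.01
Solving for A1: A1 = 7.82·0.01/3.91 = 0.02 m²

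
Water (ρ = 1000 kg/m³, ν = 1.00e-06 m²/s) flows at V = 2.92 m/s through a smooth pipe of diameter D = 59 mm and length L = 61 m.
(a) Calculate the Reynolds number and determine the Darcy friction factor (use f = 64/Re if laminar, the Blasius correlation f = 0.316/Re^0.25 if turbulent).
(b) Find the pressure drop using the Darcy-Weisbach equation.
(a) Re = V·D/ν = 2.92·0.059/1.00e-06 = 172280 → turbulent (Re > 4000); f = 0.316/Re^0.25 = 0.316/172280^0.25 = 0.015511 (Blasius is strictly valid for Re ≲ 1e5; used here as the smooth-pipe estimate the problem specifies)
(b) Darcy-Weisbach: ΔP = f·(L/D)·½ρV²/1000 = 0.015511·(61/0.059)·½·1000·2.92²/1000 = 68.37 kPa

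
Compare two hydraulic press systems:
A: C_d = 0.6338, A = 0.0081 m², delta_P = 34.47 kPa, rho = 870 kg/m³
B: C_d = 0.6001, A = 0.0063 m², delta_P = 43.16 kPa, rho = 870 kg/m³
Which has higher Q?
Q(A) = 45.7 L/s, Q(B) = 37.66 L/s. Answer: A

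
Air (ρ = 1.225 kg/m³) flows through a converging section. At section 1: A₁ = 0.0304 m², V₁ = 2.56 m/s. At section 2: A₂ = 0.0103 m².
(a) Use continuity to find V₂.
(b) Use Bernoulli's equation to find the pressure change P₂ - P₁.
(a) Continuity: A₁V₁=A₂V₂ -> V₂=A₁V₁/A₂=0.0304*2.56/0.0103=7.56 m/s
(b) Bernoulli: P₂-P₁=0.5*rho*(V₁^2-V₂^2)/1000=0.5*1.225*(2.56^2-7.56^2)/1000=-0.03099 kPa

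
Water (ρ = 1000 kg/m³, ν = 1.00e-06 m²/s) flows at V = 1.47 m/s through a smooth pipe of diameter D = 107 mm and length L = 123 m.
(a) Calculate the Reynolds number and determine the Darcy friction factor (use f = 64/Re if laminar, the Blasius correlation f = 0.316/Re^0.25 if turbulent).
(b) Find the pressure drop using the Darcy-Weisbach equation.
(a) Re = V·D/ν = 1.47·0.107/1.00e-06 = 157290 → turbulent (Re > 4000); f = 0.316/Re^0.25 = 0.316/157290^0.25 = 0.015868 (Blasius is strictly valid for Re ≲ 1e5; used here as the smooth-pipe estimate the problem specifies)
(b) Darcy-Weisbach: ΔP = f·(L/D)·½ρV²/1000 = 0.015868·(123/0.107)·½·1000·1.47²/1000 = 19.71 kPa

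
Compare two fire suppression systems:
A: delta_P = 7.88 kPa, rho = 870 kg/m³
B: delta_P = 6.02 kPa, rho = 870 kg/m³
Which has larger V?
V(A) = 4.256 m/s, V(B) = 3.72 m/s. Answer: A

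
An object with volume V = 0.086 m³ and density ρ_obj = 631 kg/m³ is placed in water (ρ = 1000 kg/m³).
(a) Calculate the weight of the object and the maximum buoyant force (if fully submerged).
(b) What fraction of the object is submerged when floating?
(a) W=rho_obj*g*V=631*9.81*0.086=532.3 N; F_B(max)=rho*g*V=1000*9.81*0.086=843.7 N
(b) Floating fraction=rho_obj/rho=631/1000=0.631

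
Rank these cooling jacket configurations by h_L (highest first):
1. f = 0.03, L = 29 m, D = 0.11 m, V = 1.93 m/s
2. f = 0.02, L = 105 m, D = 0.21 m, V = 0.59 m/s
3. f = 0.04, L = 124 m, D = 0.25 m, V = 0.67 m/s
Case 1: h_L = 1.502 m
Case 2: h_L = 0.1774 m
Case 3: h_L = 0.4539 m
Ranking (highest first): 1, 3, 2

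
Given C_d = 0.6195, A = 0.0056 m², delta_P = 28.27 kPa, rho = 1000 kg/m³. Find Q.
Formula: Q = C_d A \sqrt{\frac{2 \Delta P}{\rho}}
Q = 0.6195·0.0056·√(2·(28.27·1000)/1000)·1000 = 26.09 L/s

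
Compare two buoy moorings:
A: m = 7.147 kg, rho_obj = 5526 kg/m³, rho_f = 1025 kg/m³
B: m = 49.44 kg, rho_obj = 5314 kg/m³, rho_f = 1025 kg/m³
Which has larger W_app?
W_app(A) = 57.11 N, W_app(B) = 391.5 N. Answer: B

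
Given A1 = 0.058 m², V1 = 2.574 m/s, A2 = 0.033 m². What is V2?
Formula: V_2 = \frac{A_1 V_1}{A_2}
V2 = 0.058·2.574/0.033 = 4.524 m/s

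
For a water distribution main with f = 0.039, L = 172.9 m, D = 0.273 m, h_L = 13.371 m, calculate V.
Formula: h_L = f \frac{L}{D} \frac{V^2}{2g}
Substituting knowns: 13.371 = 0.039·(172.9/0.273)·V²/(2·9.81)
Solving for V: V = √(13.371·2·9.81/(0.039·(172.9/0.273))) = 3.259 m/s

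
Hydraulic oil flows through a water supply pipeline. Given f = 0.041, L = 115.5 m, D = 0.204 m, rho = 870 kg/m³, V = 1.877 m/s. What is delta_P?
Formula: \Delta P = f \frac{L}{D} \frac{\rho V^2}{2}
delta_P = 0.041·(115.5/0.204)·0.5·870·1.877²/1000 = 35.58 kPa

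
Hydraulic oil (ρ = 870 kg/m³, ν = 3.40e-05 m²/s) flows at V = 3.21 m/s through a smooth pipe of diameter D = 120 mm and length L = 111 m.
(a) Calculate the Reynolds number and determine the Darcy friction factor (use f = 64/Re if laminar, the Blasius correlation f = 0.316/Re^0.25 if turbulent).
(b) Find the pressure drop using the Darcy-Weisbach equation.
(a) Re = V·D/ν = 3.21·0.12/3.40e-05 = 11329 → turbulent (Re > 4000); f = 0.316/Re^0.25 = 0.316/11329^0.25 = 0.030629
(b) Darcy-Weisbach: ΔP = f·(L/D)·½ρV²/1000 = 0.030629·(111/0.120)·½·870·3.21²/1000 = 127 kPa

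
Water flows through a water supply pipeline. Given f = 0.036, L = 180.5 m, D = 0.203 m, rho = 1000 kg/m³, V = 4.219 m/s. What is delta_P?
Formula: \Delta P = f \frac{L}{D} \frac{\rho V^2}{2}
delta_P = 0.036·(180.5/0.203)·0.5·1000·4.219²/1000 = 284.9 kPa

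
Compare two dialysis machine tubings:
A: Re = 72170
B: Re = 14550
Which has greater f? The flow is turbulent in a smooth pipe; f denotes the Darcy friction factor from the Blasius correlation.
f(A) = 0.01928, f(B) = 0.02877. Answer: B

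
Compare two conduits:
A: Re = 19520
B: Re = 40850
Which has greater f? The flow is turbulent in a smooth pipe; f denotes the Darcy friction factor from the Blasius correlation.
f(A) = 0.02673, f(B) = 0.02223. Answer: A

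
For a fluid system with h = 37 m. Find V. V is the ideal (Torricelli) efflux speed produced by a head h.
Formula: V = \sqrt{2 g h}
V = √(2·9.81·37) = 26.94 m/s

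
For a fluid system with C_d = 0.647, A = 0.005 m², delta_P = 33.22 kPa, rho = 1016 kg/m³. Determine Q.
Formula: Q = C_d A \sqrt{\frac{2 \Delta P}{\rho}}
Q = 0.647·0.005·√(2·(33.22·1000)/1016)·1000 = 26.16 L/s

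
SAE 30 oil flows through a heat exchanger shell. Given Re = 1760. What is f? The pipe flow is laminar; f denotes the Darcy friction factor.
Formula: f = \frac{64}{Re}
f = 64/1760 = 0.03636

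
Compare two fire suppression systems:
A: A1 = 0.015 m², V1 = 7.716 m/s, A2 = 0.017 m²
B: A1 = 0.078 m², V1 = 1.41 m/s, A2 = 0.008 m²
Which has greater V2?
V2(A) = 6.808 m/s, V2(B) = 13.75 m/s. Answer: B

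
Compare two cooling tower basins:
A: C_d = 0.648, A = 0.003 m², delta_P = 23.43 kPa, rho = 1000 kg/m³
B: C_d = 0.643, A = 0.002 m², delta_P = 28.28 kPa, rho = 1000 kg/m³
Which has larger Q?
Q(A) = 13.31 L/s, Q(B) = 9.672 L/s. Answer: A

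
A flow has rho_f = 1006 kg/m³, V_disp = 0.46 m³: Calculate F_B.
Formula: F_B = \rho_f g V_{disp}
F_B = 1006·9.81·0.46 = 4540 N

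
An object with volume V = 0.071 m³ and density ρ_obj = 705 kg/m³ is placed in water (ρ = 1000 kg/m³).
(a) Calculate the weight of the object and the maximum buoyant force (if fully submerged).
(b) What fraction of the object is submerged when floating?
(a) W=rho_obj*g*V=705*9.81*0.071=491.0 N; F_B(max)=rho*g*V=1000*9.81*0.071=696.5 N
(b) Floating fraction=rho_obj/rho=705/1000=0.705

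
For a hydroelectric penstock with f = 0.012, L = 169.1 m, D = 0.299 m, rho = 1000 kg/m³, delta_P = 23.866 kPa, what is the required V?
Formula: \Delta P = f \frac{L}{D} \frac{\rho V^2}{2}
Substituting knowns: 23.866 = 0.012·(169.1/0.299)·0.5·1000·V²/1000
Solving for V: V = √((23.866·1000)/(0.012·(169.1/0.299)·0.5·1000)) = 2.652 m/s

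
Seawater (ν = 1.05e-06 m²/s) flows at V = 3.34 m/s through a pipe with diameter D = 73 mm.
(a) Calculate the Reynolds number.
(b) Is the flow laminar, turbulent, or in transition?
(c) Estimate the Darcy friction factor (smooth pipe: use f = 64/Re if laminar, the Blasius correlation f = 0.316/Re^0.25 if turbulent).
(a) Re = V·D/ν = 3.34·0.073/1.05e-06 = 232210
(b) Flow regime: turbulent (Re > 4000)
(c) Friction factor: f = 0.316/Re^0.25 = 0.316/232210^0.25 = 0.0144 (Blasius is strictly valid for Re ≲ 1e5; used here as the smooth-pipe estimate the problem specifies)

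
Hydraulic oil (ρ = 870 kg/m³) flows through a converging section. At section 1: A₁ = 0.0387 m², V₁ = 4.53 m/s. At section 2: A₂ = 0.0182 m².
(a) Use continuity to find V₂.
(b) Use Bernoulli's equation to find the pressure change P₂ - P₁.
(a) Continuity: A₁V₁=A₂V₂ -> V₂=A₁V₁/A₂=0.0387*4.53/0.0182=9.63 m/s
(b) Bernoulli: P₂-P₁=0.5*rho*(V₁^2-V₂^2)/1000=0.5*870*(4.53^2-9.63^2)/1000=-31.41 kPa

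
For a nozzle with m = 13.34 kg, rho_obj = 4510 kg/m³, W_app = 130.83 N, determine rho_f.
Formula: W_{app} = mg\left(1 - \frac{\rho_f}{\rho_{obj}}\right)
Substituting knowns: 130.83 = 13.34·9.81·(1 − rho_f/4510)
Solving for rho_f: rho_f = 4510·(1 − 130.83/(13.34·9.81)) = 1.22 kg/m³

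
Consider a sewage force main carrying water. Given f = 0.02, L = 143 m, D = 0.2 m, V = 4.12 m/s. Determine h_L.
Formula: h_L = f \frac{L}{D} \frac{V^2}{2g}
h_L = 0.02·(143/0.2)·4.12²/(2·9.81) = 12.37 m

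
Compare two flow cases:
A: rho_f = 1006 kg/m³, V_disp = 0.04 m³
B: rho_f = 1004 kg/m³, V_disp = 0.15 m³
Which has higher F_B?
F_B(A) = 394.8 N, F_B(B) = 1477 N. Answer: B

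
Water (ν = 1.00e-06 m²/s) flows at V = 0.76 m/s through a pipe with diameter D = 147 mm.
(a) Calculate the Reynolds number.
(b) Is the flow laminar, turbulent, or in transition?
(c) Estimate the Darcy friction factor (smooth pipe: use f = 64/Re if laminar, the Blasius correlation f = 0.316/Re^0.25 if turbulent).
(a) Re = V·D/ν = 0.76·0.147/1.00e-06 = 111720
(b) Flow regime: turbulent (Re > 4000)
(c) Friction factor: f = 0.316/Re^0.25 = 0.316/111720^0.25 = 0.01728 (Blasius is strictly valid for Re ≲ 1e5; used here as the smooth-pipe estimate the problem specifies)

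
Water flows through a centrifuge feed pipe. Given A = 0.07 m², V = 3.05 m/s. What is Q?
Formula: Q = A V
Q = 0.07·3.05·1000 = 213.5 L/s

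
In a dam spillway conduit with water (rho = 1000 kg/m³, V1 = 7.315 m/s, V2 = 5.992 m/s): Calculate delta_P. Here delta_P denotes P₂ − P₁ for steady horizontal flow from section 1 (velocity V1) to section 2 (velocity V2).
Formula: \Delta P = \frac{1}{2} \rho (V_1^2 - V_2^2)
delta_P = 0.5·1000·(7.315² − 5.992²)/1000 = 8.803 kPa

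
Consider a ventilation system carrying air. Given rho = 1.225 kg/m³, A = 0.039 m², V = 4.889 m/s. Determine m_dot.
Formula: \dot{m} = \rho A V
m_dot = 1.225·0.039·4.889 = 0.2336 kg/s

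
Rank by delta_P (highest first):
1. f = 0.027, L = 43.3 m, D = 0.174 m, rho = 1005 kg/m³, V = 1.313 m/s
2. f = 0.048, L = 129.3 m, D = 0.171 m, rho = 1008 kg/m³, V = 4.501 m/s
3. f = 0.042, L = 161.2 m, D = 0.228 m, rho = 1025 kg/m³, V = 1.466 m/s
Case 1: delta_P = 5.821 kPa
Case 2: delta_P = 370.6 kPa
Case 3: delta_P = 32.71 kPa
Ranking (highest first): 2, 3, 1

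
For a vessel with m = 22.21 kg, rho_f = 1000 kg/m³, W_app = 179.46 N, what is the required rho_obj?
Formula: W_{app} = mg\left(1 - \frac{\rho_f}{\rho_{obj}}\right)
Substituting knowns: 179.46 = 22.21·9.81·(1 − 1000/rho_obj)
Solving for rho_obj: rho_obj = 1000/(1 − 179.46/(22.21·9.81)) = 5671 kg/m³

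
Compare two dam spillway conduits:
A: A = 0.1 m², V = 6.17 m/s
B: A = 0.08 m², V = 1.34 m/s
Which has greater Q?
Q(A) = 617 L/s, Q(B) = 107.2 L/s. Answer: A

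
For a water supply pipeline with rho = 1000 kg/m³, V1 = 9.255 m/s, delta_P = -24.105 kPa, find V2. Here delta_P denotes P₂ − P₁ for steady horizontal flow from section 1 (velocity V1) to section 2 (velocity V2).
Formula: \Delta P = \frac{1}{2} \rho (V_1^2 - V_2^2)
Substituting knowns: -24.105 = 0.5·1000·(9.255² − V2²)/1000
Solving for V2: V2 = √(9.255² − 2·(-24.105·1000)/1000) = 11.57 m/s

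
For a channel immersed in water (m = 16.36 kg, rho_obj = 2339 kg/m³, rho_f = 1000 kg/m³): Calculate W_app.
Formula: W_{app} = mg\left(1 - \frac{\rho_f}{\rho_{obj}}\right)
W_app = 16.36·9.81·(1 − 1000/2339) = 91.88 N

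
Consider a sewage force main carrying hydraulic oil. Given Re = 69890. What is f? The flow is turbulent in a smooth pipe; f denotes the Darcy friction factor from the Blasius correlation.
Formula: f = \frac{0.316}{Re^{0.25}}
f = 0.316/69890^0.25 = 0.01943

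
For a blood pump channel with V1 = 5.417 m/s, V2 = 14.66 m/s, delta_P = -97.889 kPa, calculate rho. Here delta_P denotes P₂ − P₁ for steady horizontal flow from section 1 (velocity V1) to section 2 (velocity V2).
Formula: \Delta P = \frac{1}{2} \rho (V_1^2 - V_2^2)
Substituting knowns: -97.889 = 0.5·rho·(5.417² − 14.66²)/1000
Solving for rho: rho = 2·(-97.889·1000)/(5.417² − 14.66²) = 1055 kg/m³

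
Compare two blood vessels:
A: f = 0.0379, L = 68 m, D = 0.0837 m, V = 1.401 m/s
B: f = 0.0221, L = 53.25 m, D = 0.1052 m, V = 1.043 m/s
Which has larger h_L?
h_L(A) = 3.08 m, h_L(B) = 0.6202 m. Answer: A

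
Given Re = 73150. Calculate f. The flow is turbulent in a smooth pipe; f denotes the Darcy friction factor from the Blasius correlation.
Formula: f = \frac{0.316}{Re^{0.25}}
f = 0.316/73150^0.25 = 0.01921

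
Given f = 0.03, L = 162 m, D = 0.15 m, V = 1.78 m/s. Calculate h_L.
Formula: h_L = f \frac{L}{D} \frac{V^2}{2g}
h_L = 0.03·(162/0.15)·1.78²/(2·9.81) = 5.232 m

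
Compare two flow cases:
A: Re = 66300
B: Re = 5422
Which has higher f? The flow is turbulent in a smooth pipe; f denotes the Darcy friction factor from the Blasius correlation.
f(A) = 0.01969, f(B) = 0.03683. Answer: B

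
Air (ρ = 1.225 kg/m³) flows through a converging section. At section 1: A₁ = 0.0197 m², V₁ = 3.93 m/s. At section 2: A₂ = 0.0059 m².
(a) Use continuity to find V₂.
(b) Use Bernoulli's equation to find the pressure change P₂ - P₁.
(a) Continuity: A₁V₁=A₂V₂ -> V₂=A₁V₁/A₂=0.0197*3.93/0.0059=13.12 m/s
(b) Bernoulli: P₂-P₁=0.5*rho*(V₁^2-V₂^2)/1000=0.5*1.225*(3.93^2-13.12^2)/1000=-0.09597 kPa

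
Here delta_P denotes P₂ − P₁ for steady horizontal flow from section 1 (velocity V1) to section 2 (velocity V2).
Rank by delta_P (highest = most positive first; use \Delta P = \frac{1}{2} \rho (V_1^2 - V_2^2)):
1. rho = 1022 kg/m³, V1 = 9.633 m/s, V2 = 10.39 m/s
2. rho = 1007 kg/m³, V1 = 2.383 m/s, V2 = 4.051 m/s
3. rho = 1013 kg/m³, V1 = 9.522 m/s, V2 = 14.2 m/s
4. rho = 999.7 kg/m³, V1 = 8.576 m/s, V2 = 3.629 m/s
Case 1: delta_P = -7.745 kPa
Case 2: delta_P = -5.404 kPa
Case 3: delta_P = -56.21 kPa
Case 4: delta_P = 30.18 kPa
Ranking (highest first): 4, 2, 1, 3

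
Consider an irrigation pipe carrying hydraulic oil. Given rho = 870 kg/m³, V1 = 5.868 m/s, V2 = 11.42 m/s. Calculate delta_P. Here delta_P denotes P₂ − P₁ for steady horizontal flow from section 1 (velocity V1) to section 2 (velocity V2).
Formula: \Delta P = \frac{1}{2} \rho (V_1^2 - V_2^2)
delta_P = 0.5·870·(5.868² − 11.42²)/1000 = -41.75 kPa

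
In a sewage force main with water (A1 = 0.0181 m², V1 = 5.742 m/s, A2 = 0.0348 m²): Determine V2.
Formula: V_2 = \frac{A_1 V_1}{A_2}
V2 = 0.0181·5.742/0.0348 = 2.987 m/s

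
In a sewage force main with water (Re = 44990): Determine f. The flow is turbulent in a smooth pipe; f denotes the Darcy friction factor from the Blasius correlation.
Formula: f = \frac{0.316}{Re^{0.25}}
f = 0.316/44990^0.25 = 0.0217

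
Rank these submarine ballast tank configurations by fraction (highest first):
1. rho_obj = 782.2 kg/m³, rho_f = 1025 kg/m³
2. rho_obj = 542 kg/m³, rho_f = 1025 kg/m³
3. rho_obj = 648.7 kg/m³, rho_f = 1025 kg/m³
Case 1: fraction = 0.7631
Case 2: fraction = 0.5288
Case 3: fraction = 0.6329
Ranking (highest first): 1, 3, 2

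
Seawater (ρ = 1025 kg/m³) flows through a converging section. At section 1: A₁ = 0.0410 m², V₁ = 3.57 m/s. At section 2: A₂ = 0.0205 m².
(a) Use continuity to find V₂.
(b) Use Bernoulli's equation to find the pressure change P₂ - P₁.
(a) Continuity: A₁V₁=A₂V₂ -> V₂=A₁V₁/A₂=0.0410*3.57/0.0205=7.14 m/s
(b) Bernoulli: P₂-P₁=0.5*rho*(V₁^2-V₂^2)/1000=0.5*1025*(3.57^2-7.14^2)/1000=-19.6 kPa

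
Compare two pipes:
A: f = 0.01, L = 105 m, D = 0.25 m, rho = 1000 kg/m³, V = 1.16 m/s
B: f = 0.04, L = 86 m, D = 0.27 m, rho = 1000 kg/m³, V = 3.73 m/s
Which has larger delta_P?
delta_P(A) = 2.826 kPa, delta_P(B) = 88.63 kPa. Answer: B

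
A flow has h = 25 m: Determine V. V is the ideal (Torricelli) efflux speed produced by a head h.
Formula: V = \sqrt{2 g h}
V = √(2·9.81·25) = 22.15 m/s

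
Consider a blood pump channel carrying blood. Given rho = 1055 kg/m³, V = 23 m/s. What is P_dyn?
Formula: P_{dyn} = \frac{1}{2} \rho V^2
P_dyn = 0.5·1055·23²/1000 = 279 kPa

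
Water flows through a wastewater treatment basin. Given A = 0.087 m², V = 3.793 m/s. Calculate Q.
Formula: Q = A V
Q = 0.087·3.793·1000 = 330 L/s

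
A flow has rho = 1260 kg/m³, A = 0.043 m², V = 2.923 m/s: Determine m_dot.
Formula: \dot{m} = \rho A V
m_dot = 1260·0.043·2.923 = 158.4 kg/s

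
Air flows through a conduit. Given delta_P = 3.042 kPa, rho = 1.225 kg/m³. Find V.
Formula: V = \sqrt{\frac{2 \Delta P}{\rho}}
V = √(2·(3.042·1000)/1.225) = 70.47 m/s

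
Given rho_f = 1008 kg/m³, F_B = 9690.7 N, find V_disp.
Formula: F_B = \rho_f g V_{disp}
Substituting knowns: 9690.7 = 1008·9.81·V_disp
Solving for V_disp: V_disp = 9690.7/(1008·9.81) = 0.98 m³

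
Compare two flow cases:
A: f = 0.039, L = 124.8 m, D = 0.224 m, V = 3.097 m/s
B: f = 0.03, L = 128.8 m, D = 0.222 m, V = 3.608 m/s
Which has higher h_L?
h_L(A) = 10.62 m, h_L(B) = 11.55 m. Answer: B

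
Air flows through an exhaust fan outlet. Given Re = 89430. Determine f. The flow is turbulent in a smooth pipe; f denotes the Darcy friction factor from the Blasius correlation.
Formula: f = \frac{0.316}{Re^{0.25}}
f = 0.316/89430^0.25 = 0.01827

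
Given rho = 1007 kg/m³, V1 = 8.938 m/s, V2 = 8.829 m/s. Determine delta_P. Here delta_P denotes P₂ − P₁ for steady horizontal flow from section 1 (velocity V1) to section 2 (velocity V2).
Formula: \Delta P = \frac{1}{2} \rho (V_1^2 - V_2^2)
delta_P = 0.5·1007·(8.938² − 8.829²)/1000 = 0.9751 kPa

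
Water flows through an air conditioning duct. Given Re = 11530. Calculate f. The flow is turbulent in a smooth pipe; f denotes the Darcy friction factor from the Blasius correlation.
Formula: f = \frac{0.316}{Re^{0.25}}
f = 0.316/11530^0.25 = 0.0305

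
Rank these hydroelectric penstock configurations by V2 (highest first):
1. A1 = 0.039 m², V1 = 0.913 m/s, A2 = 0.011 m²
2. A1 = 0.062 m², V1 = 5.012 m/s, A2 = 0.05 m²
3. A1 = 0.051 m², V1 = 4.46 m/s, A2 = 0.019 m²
Case 1: V2 = 3.237 m/s
Case 2: V2 = 6.215 m/s
Case 3: V2 = 11.97 m/s
Ranking (highest first): 3, 2, 1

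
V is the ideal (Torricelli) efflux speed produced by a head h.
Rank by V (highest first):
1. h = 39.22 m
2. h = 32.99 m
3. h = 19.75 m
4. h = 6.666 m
Case 1: V = 27.74 m/s
Case 2: V = 25.44 m/s
Case 3: V = 19.68 m/s
Case 4: V = 11.44 m/s
Ranking (highest first): 1, 2, 3, 4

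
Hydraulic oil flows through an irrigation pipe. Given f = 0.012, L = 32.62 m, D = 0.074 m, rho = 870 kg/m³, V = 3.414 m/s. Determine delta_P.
Formula: \Delta P = f \frac{L}{D} \frac{\rho V^2}{2}
delta_P = 0.012·(32.62/0.074)·0.5·870·3.414²/1000 = 26.82 kPa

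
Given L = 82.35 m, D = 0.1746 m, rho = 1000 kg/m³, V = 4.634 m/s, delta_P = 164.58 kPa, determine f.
Formula: \Delta P = f \frac{L}{D} \frac{\rho V^2}{2}
Substituting knowns: 164.58 = f·(82.35/0.1746)·0.5·1000·4.634²/1000
Solving for f: f = (164.58·1000)/((82.35/0.1746)·0.5·1000·4.634²) = 0.0325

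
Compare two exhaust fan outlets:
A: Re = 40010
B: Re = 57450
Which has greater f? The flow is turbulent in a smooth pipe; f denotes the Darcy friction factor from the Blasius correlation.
f(A) = 0.02234, f(B) = 0.02041. Answer: A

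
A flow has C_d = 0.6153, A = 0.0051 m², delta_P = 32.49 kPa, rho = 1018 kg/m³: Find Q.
Formula: Q = C_d A \sqrt{\frac{2 \Delta P}{\rho}}
Q = 0.6153·0.0051·√(2·(32.49·1000)/1018)·1000 = 25.07 L/s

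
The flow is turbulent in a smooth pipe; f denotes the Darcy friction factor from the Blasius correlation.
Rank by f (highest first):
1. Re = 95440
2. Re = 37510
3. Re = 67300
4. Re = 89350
Case 1: f = 0.01798
Case 2: f = 0.02271
Case 3: f = 0.01962
Case 4: f = 0.01828
Ranking (highest first): 2, 3, 4, 1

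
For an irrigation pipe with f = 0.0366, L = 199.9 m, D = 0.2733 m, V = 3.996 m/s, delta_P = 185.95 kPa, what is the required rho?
Formula: \Delta P = f \frac{L}{D} \frac{\rho V^2}{2}
Substituting knowns: 185.95 = 0.0366·(199.9/0.2733)·0.5·rho·3.996²/1000
Solving for rho: rho = (185.95·1000)/(0.0366·(199.9/0.2733)·0.5·3.996²) = 870 kg/m³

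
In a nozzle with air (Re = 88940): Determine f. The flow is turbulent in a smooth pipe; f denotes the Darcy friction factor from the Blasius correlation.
Formula: f = \frac{0.316}{Re^{0.25}}
f = 0.316/88940^0.25 = 0.0183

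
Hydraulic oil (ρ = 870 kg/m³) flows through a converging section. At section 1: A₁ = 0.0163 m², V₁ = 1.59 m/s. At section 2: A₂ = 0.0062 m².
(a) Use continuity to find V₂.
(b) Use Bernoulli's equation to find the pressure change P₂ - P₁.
(a) Continuity: A₁V₁=A₂V₂ -> V₂=A₁V₁/A₂=0.0163*1.59/0.0062=4.18 m/s
(b) Bernoulli: P₂-P₁=0.5*rho*(V₁^2-V₂^2)/1000=0.5*870*(1.59^2-4.18^2)/1000=-6.501 kPa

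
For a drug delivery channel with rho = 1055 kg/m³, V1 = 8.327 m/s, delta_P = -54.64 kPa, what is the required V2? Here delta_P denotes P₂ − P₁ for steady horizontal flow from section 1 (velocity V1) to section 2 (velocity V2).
Formula: \Delta P = \frac{1}{2} \rho (V_1^2 - V_2^2)
Substituting knowns: -54.64 = 0.5·1055·(8.327² − V2²)/1000
Solving for V2: V2 = √(8.327² − 2·(-54.64·1000)/1055) = 13.15 m/s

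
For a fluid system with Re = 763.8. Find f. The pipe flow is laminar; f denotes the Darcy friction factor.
Formula: f = \frac{64}{Re}
f = 64/763.8 = 0.08379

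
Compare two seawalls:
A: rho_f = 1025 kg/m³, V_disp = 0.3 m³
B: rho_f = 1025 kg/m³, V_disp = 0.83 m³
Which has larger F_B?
F_B(A) = 3017 N, F_B(B) = 8346 N. Answer: B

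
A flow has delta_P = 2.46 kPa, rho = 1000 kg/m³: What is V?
Formula: V = \sqrt{\frac{2 \Delta P}{\rho}}
V = √(2·(2.46·1000)/1000) = 2.218 m/s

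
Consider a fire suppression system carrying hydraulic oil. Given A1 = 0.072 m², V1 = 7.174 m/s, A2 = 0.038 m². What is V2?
Formula: V_2 = \frac{A_1 V_1}{A_2}
V2 = 0.072·7.174/0.038 = 13.59 m/s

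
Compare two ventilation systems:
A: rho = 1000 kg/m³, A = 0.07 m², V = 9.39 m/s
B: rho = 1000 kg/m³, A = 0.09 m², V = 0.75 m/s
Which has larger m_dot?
m_dot(A) = 657.3 kg/s, m_dot(B) = 67.5 kg/s. Answer: A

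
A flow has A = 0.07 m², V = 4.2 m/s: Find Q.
Formula: Q = A V
Q = 0.07·4.2·1000 = 294 L/s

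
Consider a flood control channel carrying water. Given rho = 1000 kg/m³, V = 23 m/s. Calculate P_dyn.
Formula: P_{dyn} = \frac{1}{2} \rho V^2
P_dyn = 0.5·1000·23²/1000 = 264.5 kPa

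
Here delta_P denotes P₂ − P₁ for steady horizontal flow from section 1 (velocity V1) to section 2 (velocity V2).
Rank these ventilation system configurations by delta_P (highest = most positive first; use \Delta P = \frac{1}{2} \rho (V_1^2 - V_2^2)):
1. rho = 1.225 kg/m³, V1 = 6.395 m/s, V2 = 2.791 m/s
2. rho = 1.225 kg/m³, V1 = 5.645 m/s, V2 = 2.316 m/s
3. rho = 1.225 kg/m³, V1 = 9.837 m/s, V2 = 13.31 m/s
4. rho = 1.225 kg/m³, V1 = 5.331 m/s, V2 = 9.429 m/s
Case 1: delta_P = 0.02028 kPa
Case 2: delta_P = 0.01623 kPa
Case 3: delta_P = -0.04924 kPa
Case 4: delta_P = -0.03705 kPa
Ranking (highest first): 1, 2, 4, 3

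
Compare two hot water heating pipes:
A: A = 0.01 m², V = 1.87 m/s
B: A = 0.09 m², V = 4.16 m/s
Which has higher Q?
Q(A) = 18.7 L/s, Q(B) = 374.4 L/s. Answer: B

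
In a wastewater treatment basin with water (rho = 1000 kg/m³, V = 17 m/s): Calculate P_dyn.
Formula: P_{dyn} = \frac{1}{2} \rho V^2
P_dyn = 0.5·1000·17²/1000 = 144.5 kPa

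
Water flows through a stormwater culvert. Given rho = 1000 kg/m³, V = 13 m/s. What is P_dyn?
Formula: P_{dyn} = \frac{1}{2} \rho V^2
P_dyn = 0.5·1000·13²/1000 = 84.5 kPa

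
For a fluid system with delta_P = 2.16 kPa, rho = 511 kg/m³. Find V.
Formula: V = \sqrt{\frac{2 \Delta P}{\rho}}
V = √(2·(2.16·1000)/511) = 2.908 m/s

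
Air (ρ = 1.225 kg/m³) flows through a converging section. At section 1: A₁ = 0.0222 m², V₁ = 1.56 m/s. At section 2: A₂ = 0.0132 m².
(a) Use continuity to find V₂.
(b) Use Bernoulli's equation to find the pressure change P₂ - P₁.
(a) Continuity: A₁V₁=A₂V₂ -> V₂=A₁V₁/A₂=0.0222*1.56/0.0132=2.62 m/s
(b) Bernoulli: P₂-P₁=0.5*rho*(V₁^2-V₂^2)/1000=0.5*1.225*(1.56^2-2.62^2)/1000=-0.002714 kPa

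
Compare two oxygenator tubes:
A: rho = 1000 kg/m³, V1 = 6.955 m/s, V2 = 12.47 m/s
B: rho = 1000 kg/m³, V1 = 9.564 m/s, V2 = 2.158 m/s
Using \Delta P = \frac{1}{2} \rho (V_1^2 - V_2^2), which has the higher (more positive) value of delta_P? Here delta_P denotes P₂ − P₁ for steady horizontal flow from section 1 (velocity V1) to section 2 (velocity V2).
delta_P(A) = -53.56 kPa, delta_P(B) = 43.41 kPa. Answer: B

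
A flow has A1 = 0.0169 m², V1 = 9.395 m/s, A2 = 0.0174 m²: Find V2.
Formula: V_2 = \frac{A_1 V_1}{A_2}
V2 = 0.0169·9.395/0.0174 = 9.125 m/s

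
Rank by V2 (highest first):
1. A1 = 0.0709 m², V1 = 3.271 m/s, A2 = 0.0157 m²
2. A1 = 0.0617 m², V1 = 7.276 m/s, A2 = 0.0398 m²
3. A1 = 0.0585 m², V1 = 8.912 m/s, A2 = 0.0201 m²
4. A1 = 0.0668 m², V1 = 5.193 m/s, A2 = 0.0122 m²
Case 1: V2 = 14.77 m/s
Case 2: V2 = 11.28 m/s
Case 3: V2 = 25.94 m/s
Case 4: V2 = 28.43 m/s
Ranking (highest first): 4, 3, 1, 2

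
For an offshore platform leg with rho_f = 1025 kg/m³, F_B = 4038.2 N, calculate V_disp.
Formula: F_B = \rho_f g V_{disp}
Substituting knowns: 4038.2 = 1025·9.81·V_disp
Solving for V_disp: V_disp = 4038.2/(1025·9.81) = 0.4016 m³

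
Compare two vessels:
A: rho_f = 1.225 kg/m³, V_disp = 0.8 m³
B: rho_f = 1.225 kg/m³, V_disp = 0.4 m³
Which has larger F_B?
F_B(A) = 9.614 N, F_B(B) = 4.807 N. Answer: A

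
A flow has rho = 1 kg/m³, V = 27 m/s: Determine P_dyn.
Formula: P_{dyn} = \frac{1}{2} \rho V^2
P_dyn = 0.5·1·27²/1000 = 0.3645 kPa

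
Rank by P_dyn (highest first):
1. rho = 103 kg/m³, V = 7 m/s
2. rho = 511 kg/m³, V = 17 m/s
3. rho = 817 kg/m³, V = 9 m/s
Case 1: P_dyn = 2.523 kPa
Case 2: P_dyn = 73.84 kPa
Case 3: P_dyn = 33.09 kPa
Ranking (highest first): 2, 3, 1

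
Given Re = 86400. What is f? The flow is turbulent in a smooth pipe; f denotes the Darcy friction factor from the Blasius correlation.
Formula: f = \frac{0.316}{Re^{0.25}}
f = 0.316/86400^0.25 = 0.01843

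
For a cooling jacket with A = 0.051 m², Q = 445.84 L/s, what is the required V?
Formula: Q = A V
Substituting knowns: 445.84 = 0.051·V·1000
Solving for V: V = (445.84/1000)/0.051 = 8.742 m/s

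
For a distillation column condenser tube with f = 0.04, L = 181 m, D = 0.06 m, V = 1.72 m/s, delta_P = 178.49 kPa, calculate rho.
Formula: \Delta P = f \frac{L}{D} \frac{\rho V^2}{2}
Substituting knowns: 178.49 = 0.04·(181/0.06)·0.5·rho·1.72²/1000
Solving for rho: rho = (178.49·1000)/(0.04·(181/0.06)·0.5·1.72²) = 1000 kg/m³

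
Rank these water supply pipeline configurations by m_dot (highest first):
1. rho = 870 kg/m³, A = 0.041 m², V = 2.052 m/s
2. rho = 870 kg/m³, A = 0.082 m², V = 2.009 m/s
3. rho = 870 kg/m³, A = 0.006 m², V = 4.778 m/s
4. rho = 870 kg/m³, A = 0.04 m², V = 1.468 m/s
Case 1: m_dot = 73.19 kg/s
Case 2: m_dot = 143.3 kg/s
Case 3: m_dot = 24.94 kg/s
Case 4: m_dot = 51.09 kg/s
Ranking (highest first): 2, 1, 4, 3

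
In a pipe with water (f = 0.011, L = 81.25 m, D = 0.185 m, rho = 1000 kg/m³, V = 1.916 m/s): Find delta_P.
Formula: \Delta P = f \frac{L}{D} \frac{\rho V^2}{2}
delta_P = 0.011·(81.25/0.185)·0.5·1000·1.916²/1000 = 8.868 kPa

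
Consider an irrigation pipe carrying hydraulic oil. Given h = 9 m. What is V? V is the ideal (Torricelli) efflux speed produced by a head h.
Formula: V = \sqrt{2 g h}
V = √(2·9.81·9) = 13.29 m/s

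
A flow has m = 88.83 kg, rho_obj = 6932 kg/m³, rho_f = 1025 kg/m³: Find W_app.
Formula: W_{app} = mg\left(1 - \frac{\rho_f}{\rho_{obj}}\right)
W_app = 88.83·9.81·(1 − 1025/6932) = 742.6 N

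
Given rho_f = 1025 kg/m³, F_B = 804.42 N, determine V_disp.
Formula: F_B = \rho_f g V_{disp}
Substituting knowns: 804.42 = 1025·9.81·V_disp
Solving for V_disp: V_disp = 804.42/(1025·9.81) = 0.08 m³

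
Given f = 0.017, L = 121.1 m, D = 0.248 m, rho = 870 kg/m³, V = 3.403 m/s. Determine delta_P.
Formula: \Delta P = f \frac{L}{D} \frac{\rho V^2}{2}
delta_P = 0.017·(121.1/0.248)·0.5·870·3.403²/1000 = 41.82 kPa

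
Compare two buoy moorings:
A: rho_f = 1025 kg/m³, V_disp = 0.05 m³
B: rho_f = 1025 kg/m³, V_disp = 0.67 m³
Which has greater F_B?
F_B(A) = 502.8 N, F_B(B) = 6737 N. Answer: B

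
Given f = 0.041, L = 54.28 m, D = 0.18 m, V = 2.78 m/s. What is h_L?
Formula: h_L = f \frac{L}{D} \frac{V^2}{2g}
h_L = 0.041·(54.28/0.18)·2.78²/(2·9.81) = 4.87 m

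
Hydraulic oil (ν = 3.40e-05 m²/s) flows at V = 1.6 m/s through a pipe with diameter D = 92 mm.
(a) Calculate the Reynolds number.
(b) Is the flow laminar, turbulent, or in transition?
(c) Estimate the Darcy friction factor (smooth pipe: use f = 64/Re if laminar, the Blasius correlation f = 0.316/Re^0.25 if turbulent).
(a) Re = V·D/ν = 1.6·0.092/3.40e-05 = 4329.4
(b) Flow regime: turbulent (Re > 4000)
(c) Friction factor: f = 0.316/Re^0.25 = 0.316/4329.4^0.25 = 0.03896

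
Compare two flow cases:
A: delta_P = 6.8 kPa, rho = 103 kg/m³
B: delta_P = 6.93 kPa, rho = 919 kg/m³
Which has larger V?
V(A) = 11.49 m/s, V(B) = 3.884 m/s. Answer: A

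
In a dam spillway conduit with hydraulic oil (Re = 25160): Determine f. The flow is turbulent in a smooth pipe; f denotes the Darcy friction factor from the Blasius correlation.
Formula: f = \frac{0.316}{Re^{0.25}}
f = 0.316/25160^0.25 = 0.02509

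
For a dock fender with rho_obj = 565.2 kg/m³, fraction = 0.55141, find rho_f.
Formula: f_{sub} = \frac{\rho_{obj}}{\rho_f}
Substituting knowns: 0.55141 = 565.2/rho_f
Solving for rho_f: rho_f = 565.2/0.55141 = 1025 kg/m³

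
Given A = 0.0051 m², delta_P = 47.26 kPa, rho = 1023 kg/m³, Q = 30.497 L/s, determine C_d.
Formula: Q = C_d A \sqrt{\frac{2 \Delta P}{\rho}}
Substituting knowns: 30.497 = C_d·0.0051·√(2·(47.26·1000)/1023)·1000
Solving for C_d: C_d = (30.497/1000)/(0.0051·√(2·(47.26·1000)/1023)) = 0.6221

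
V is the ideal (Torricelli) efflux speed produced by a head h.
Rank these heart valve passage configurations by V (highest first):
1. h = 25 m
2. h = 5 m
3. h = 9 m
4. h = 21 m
Case 1: V = 22.15 m/s
Case 2: V = 9.905 m/s
Case 3: V = 13.29 m/s
Case 4: V = 20.3 m/s
Ranking (highest first): 1, 4, 3, 2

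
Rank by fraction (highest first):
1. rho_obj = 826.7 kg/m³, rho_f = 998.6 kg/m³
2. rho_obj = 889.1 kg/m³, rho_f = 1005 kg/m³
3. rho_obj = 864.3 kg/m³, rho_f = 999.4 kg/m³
Case 1: fraction = 0.8279
Case 2: fraction = 0.8847
Case 3: fraction = 0.8648
Ranking (highest first): 2, 3, 1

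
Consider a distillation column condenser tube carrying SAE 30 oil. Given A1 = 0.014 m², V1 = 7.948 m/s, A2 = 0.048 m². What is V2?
Formula: V_2 = \frac{A_1 V_1}{A_2}
V2 = 0.014·7.948/0.048 = 2.318 m/s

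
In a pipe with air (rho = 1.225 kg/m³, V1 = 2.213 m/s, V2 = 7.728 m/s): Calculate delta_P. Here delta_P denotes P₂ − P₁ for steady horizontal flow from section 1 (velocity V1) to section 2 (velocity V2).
Formula: \Delta P = \frac{1}{2} \rho (V_1^2 - V_2^2)
delta_P = 0.5·1.225·(2.213² − 7.728²)/1000 = -0.03358 kPa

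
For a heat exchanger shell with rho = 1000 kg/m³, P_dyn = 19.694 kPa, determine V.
Formula: P_{dyn} = \frac{1}{2} \rho V^2
Substituting knowns: 19.694 = 0.5·1000·V²/1000
Solving for V: V = √(2·(19.694·1000)/1000) = 6.276 m/s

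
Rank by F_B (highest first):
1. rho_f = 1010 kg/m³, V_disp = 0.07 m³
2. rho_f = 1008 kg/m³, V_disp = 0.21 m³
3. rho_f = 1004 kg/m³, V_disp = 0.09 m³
Case 1: F_B = 693.6 N
Case 2: F_B = 2077 N
Case 3: F_B = 886.4 N
Ranking (highest first): 2, 3, 1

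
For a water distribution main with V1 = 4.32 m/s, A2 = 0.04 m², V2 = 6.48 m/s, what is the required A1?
Formula: V_2 = \frac{A_1 V_1}{A_2}
Substituting knowns: 6.48 = A1·4.32/0.04
Solving for A1: A1 = 6.48·0.04/4.32 = 0.06 m²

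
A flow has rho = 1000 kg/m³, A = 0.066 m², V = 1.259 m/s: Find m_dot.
Formula: \dot{m} = \rho A V
m_dot = 1000·0.066·1.259 = 83.09 kg/s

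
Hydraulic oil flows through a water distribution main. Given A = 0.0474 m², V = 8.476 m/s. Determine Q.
Formula: Q = A V
Q = 0.0474·8.476·1000 = 401.8 L/s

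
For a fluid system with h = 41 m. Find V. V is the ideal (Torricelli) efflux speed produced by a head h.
Formula: V = \sqrt{2 g h}
V = √(2·9.81·41) = 28.36 m/s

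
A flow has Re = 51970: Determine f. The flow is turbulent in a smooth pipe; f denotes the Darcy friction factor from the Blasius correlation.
Formula: f = \frac{0.316}{Re^{0.25}}
f = 0.316/51970^0.25 = 0.02093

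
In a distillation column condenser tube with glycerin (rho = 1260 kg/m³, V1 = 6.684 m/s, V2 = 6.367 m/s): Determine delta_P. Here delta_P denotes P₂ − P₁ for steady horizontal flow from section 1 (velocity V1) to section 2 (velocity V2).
Formula: \Delta P = \frac{1}{2} \rho (V_1^2 - V_2^2)
delta_P = 0.5·1260·(6.684² − 6.367²)/1000 = 2.606 kPa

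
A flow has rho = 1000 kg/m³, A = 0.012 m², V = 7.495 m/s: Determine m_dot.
Formula: \dot{m} = \rho A V
m_dot = 1000·0.012·7.495 = 89.94 kg/s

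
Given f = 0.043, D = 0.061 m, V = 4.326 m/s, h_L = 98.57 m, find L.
Formula: h_L = f \frac{L}{D} \frac{V^2}{2g}
Substituting knowns: 98.57 = 0.043·(L/0.061)·4.326²/(2·9.81)
Solving for L: L = 98.57·2·9.81·0.061/(0.043·4.326²) = 146.6 m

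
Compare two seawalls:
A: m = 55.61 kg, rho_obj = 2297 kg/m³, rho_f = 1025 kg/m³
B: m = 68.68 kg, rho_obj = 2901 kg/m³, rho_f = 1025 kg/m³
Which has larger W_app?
W_app(A) = 302.1 N, W_app(B) = 435.7 N. Answer: B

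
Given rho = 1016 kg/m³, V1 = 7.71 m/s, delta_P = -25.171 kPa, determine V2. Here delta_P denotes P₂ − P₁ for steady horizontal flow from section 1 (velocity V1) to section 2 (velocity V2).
Formula: \Delta P = \frac{1}{2} \rho (V_1^2 - V_2^2)
Substituting knowns: -25.171 = 0.5·1016·(7.71² − V2²)/1000
Solving for V2: V2 = √(7.71² − 2·(-25.171·1000)/1016) = 10.44 m/s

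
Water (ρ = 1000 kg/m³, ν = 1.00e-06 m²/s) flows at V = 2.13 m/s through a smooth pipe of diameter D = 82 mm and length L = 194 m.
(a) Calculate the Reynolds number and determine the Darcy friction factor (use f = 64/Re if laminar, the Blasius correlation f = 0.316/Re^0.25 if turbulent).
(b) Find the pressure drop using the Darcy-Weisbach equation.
(a) Re = V·D/ν = 2.13·0.082/1.00e-06 = 174660 → turbulent (Re > 4000); f = 0.316/Re^0.25 = 0.316/174660^0.25 = 0.015457 (Blasius is strictly valid for Re ≲ 1e5; used here as the smooth-pipe estimate the problem specifies)
(b) Darcy-Weisbach: ΔP = f·(L/D)·½ρV²/1000 = 0.015457·(194/0.082)·½·1000·2.13²/1000 = 82.95 kPa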